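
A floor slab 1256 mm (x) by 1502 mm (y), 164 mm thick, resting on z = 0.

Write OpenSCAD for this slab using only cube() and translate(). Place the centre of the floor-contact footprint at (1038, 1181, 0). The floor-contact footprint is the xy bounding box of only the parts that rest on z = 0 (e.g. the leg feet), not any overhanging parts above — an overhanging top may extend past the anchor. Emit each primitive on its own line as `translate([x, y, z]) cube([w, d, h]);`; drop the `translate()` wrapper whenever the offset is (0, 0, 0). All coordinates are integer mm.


translate([410, 430, 0]) cube([1256, 1502, 164]);


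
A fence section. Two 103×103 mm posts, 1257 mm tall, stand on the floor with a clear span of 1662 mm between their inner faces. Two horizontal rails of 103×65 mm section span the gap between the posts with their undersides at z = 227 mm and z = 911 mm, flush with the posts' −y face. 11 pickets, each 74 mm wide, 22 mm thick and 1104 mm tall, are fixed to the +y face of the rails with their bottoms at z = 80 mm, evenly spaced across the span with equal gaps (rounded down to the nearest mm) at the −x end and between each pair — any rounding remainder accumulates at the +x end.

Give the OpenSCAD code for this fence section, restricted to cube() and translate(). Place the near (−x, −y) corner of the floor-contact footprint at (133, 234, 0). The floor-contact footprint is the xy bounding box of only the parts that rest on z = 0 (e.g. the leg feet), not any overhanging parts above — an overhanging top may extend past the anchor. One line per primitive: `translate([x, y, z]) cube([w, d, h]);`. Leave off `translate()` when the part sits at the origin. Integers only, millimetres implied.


translate([133, 234, 0]) cube([103, 103, 1257]);
translate([1898, 234, 0]) cube([103, 103, 1257]);
translate([236, 234, 227]) cube([1662, 103, 65]);
translate([236, 234, 911]) cube([1662, 103, 65]);
translate([306, 337, 80]) cube([74, 22, 1104]);
translate([450, 337, 80]) cube([74, 22, 1104]);
translate([594, 337, 80]) cube([74, 22, 1104]);
translate([738, 337, 80]) cube([74, 22, 1104]);
translate([882, 337, 80]) cube([74, 22, 1104]);
translate([1026, 337, 80]) cube([74, 22, 1104]);
translate([1170, 337, 80]) cube([74, 22, 1104]);
translate([1314, 337, 80]) cube([74, 22, 1104]);
translate([1458, 337, 80]) cube([74, 22, 1104]);
translate([1602, 337, 80]) cube([74, 22, 1104]);
translate([1746, 337, 80]) cube([74, 22, 1104]);


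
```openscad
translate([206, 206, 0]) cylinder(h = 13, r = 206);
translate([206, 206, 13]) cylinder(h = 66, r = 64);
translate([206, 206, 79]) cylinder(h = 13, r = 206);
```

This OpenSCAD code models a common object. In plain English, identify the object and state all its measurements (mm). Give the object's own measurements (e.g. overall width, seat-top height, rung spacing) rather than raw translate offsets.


A spool: two coaxial disc flanges of radius 206 mm and thickness 13 mm, joined by a core cylinder of radius 64 mm and height 66 mm. The lower flange rests on z = 0 and the three cylinders share a vertical axis.


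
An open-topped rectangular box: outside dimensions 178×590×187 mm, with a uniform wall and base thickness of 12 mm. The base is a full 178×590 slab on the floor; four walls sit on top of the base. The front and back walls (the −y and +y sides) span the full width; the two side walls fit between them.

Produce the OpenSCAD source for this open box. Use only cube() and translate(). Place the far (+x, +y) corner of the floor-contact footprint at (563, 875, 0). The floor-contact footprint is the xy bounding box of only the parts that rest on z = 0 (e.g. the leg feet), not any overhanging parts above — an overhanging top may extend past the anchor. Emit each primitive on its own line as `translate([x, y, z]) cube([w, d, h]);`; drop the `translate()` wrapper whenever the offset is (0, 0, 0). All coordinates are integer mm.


translate([385, 285, 0]) cube([178, 590, 12]);
translate([385, 285, 12]) cube([178, 12, 175]);
translate([385, 863, 12]) cube([178, 12, 175]);
translate([385, 297, 12]) cube([12, 566, 175]);
translate([551, 297, 12]) cube([12, 566, 175]);


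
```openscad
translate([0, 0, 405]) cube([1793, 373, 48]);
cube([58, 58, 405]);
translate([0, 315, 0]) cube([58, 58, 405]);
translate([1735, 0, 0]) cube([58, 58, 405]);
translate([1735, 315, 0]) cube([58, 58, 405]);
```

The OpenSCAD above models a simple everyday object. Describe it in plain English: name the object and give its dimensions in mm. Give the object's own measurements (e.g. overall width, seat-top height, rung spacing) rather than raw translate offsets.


A long wooden bench with a 1793 mm (x) × 373 mm (y) seat, 48 mm thick, its top surface 453 mm above the floor. Four 58 mm square legs at the seat corners, flush with the edges, run from z = 0 to the seat underside.


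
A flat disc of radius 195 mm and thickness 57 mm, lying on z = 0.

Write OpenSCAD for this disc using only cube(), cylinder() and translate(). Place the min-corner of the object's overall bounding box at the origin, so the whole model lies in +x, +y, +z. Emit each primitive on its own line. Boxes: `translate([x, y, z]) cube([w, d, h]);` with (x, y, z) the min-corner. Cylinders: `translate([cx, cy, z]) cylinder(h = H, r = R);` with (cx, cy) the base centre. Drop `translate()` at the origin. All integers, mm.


translate([195, 195, 0]) cylinder(h = 57, r = 195);


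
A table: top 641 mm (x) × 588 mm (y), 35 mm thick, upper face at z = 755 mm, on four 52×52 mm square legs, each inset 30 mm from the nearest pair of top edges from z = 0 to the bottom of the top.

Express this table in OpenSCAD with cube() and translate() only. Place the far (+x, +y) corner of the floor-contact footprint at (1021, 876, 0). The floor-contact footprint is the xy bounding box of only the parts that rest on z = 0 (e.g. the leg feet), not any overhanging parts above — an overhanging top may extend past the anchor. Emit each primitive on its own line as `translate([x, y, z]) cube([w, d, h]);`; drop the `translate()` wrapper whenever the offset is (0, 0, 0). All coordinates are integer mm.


translate([410, 318, 720]) cube([641, 588, 35]);
translate([440, 348, 0]) cube([52, 52, 720]);
translate([969, 348, 0]) cube([52, 52, 720]);
translate([440, 824, 0]) cube([52, 52, 720]);
translate([969, 824, 0]) cube([52, 52, 720]);


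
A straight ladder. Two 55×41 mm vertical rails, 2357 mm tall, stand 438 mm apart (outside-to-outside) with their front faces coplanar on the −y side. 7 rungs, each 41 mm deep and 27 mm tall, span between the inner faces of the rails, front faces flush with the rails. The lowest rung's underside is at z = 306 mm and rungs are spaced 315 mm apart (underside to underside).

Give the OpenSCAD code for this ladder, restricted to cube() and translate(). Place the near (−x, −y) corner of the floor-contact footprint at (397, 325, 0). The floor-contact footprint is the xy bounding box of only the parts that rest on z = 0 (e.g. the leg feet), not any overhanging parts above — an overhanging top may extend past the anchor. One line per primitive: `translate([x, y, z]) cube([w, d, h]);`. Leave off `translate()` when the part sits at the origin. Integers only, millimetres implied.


translate([397, 325, 0]) cube([55, 41, 2357]);
translate([780, 325, 0]) cube([55, 41, 2357]);
translate([452, 325, 306]) cube([328, 41, 27]);
translate([452, 325, 621]) cube([328, 41, 27]);
translate([452, 325, 936]) cube([328, 41, 27]);
translate([452, 325, 1251]) cube([328, 41, 27]);
translate([452, 325, 1566]) cube([328, 41, 27]);
translate([452, 325, 1881]) cube([328, 41, 27]);
translate([452, 325, 2196]) cube([328, 41, 27]);


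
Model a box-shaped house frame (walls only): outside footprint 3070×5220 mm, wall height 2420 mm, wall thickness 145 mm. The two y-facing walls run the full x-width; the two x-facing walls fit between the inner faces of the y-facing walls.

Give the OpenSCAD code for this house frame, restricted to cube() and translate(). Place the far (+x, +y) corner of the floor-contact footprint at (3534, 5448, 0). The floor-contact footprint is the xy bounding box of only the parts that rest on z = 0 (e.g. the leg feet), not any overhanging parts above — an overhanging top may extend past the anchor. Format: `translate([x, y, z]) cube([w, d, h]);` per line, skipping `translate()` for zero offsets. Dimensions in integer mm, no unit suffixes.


translate([464, 228, 0]) cube([3070, 145, 2420]);
translate([464, 5303, 0]) cube([3070, 145, 2420]);
translate([464, 373, 0]) cube([145, 4930, 2420]);
translate([3389, 373, 0]) cube([145, 4930, 2420]);


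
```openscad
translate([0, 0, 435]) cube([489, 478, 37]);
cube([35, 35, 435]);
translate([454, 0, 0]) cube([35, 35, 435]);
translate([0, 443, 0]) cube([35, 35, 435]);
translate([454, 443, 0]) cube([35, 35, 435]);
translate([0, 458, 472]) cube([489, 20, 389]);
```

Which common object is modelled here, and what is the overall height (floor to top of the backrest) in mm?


A chair. The overall height is 861 mm.

A slab on four corner posts with a tall panel at the back — a chair. The seat slab sits at z = 435 with thickness 37, and the 389 mm backrest starts at the seat top, so the overall height is 435 + 37 + 389 = 861 mm.


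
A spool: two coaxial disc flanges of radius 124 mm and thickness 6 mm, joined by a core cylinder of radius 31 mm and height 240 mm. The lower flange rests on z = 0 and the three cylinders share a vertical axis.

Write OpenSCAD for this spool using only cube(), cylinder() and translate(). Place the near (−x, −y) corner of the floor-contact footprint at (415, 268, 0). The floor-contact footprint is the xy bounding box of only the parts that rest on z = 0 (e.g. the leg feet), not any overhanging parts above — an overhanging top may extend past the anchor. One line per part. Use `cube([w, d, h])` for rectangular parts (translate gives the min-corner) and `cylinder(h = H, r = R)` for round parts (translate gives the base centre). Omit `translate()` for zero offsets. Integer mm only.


translate([539, 392, 0]) cylinder(h = 6, r = 124);
translate([539, 392, 6]) cylinder(h = 240, r = 31);
translate([539, 392, 246]) cylinder(h = 6, r = 124);


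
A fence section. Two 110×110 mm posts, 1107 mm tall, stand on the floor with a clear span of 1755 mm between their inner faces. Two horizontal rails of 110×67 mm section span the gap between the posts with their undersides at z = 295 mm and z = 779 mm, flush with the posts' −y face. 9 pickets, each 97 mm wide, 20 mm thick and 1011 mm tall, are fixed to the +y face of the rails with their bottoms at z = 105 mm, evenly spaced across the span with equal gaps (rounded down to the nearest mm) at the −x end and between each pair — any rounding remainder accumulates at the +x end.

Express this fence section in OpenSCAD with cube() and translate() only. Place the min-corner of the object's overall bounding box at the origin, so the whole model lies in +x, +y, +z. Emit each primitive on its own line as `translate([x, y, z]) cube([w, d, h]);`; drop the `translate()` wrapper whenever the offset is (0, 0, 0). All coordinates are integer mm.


cube([110, 110, 1107]);
translate([1865, 0, 0]) cube([110, 110, 1107]);
translate([110, 0, 295]) cube([1755, 110, 67]);
translate([110, 0, 779]) cube([1755, 110, 67]);
translate([198, 110, 105]) cube([97, 20, 1011]);
translate([383, 110, 105]) cube([97, 20, 1011]);
translate([568, 110, 105]) cube([97, 20, 1011]);
translate([753, 110, 105]) cube([97, 20, 1011]);
translate([938, 110, 105]) cube([97, 20, 1011]);
translate([1123, 110, 105]) cube([97, 20, 1011]);
translate([1308, 110, 105]) cube([97, 20, 1011]);
translate([1493, 110, 105]) cube([97, 20, 1011]);
translate([1678, 110, 105]) cube([97, 20, 1011]);


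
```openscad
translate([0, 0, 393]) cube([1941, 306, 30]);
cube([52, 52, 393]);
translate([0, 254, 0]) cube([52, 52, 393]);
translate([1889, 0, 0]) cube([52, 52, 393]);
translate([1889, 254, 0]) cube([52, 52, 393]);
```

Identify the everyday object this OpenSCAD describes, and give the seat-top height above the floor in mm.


A bench. The seat-top height is 423 mm.

A long slab on four corner posts — a bench. The slab sits at z = 393 with thickness 30, so the top is 393 + 30 = 423 mm.


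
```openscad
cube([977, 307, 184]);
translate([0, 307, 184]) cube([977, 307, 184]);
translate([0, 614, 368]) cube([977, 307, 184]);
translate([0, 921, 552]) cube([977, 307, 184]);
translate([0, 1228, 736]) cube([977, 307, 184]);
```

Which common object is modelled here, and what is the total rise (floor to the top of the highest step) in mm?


A staircase. The total rise is 920 mm.

5 identical blocks, each offset up and back from the previous — a staircase. Each step is 184 mm tall and there are 5 of them, so the total rise is 5 × 184 = 920 mm.


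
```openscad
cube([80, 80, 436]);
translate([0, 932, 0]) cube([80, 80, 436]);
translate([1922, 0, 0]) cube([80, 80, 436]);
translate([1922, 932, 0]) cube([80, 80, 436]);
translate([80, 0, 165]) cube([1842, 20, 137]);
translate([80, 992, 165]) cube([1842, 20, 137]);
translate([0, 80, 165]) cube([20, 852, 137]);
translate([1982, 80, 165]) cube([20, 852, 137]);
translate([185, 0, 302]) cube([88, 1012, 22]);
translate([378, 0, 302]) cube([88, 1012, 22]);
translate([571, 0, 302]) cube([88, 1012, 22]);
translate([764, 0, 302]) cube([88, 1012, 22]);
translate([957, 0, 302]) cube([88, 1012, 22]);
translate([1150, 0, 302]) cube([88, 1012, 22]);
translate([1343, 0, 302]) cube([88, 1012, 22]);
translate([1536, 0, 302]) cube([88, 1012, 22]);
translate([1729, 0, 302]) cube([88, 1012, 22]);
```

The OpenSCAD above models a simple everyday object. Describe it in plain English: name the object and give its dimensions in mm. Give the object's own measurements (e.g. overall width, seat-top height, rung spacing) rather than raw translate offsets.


A bed frame 2002 mm long (x) by 1012 mm wide (y). Four 80×80 mm corner posts, 436 mm tall, at the corners of the footprint. Four rails of 20 mm thickness and 137 mm height run between adjacent posts with their undersides at z = 165 mm, their outer faces flush with the outside of the frame (the two x-running rails run between the posts' inner faces; the two y-running rails run between the posts' inner faces). 9 slats, each 88 mm wide (x) and 22 mm thick, lie across the top of the two x-running rails, running the full 1012 mm width of the frame in y; along x they sit between the end posts with a 105 mm gap after the −x posts and between neighbouring slats and before the +x posts.


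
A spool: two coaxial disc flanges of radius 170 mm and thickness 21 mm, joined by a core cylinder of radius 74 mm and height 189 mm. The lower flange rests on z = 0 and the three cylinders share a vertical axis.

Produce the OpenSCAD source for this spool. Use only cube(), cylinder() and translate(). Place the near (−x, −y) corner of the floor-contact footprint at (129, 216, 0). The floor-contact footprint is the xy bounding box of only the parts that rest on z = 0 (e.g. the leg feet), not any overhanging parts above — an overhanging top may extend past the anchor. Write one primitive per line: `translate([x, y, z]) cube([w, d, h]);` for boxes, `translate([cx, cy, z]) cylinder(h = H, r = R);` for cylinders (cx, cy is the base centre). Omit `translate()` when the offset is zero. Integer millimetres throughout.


translate([299, 386, 0]) cylinder(h = 21, r = 170);
translate([299, 386, 21]) cylinder(h = 189, r = 74);
translate([299, 386, 210]) cylinder(h = 21, r = 170);


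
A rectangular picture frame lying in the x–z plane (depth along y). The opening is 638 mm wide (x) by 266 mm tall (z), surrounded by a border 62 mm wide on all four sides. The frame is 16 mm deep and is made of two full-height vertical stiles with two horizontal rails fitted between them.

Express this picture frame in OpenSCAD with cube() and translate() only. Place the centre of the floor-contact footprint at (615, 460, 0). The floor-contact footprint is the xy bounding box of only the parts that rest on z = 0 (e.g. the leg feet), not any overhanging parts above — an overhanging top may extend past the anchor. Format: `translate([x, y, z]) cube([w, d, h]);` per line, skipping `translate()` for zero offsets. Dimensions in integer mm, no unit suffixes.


translate([234, 452, 0]) cube([62, 16, 390]);
translate([934, 452, 0]) cube([62, 16, 390]);
translate([296, 452, 0]) cube([638, 16, 62]);
translate([296, 452, 328]) cube([638, 16, 62]);


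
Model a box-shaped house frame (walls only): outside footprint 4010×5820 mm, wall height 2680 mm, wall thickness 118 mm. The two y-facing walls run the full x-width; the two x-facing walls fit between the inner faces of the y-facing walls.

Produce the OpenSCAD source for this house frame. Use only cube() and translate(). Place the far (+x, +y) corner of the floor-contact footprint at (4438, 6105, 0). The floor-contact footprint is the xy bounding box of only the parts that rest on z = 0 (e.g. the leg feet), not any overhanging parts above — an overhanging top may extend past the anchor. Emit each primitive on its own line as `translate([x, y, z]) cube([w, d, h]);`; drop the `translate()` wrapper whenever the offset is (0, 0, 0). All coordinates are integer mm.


translate([428, 285, 0]) cube([4010, 118, 2680]);
translate([428, 5987, 0]) cube([4010, 118, 2680]);
translate([428, 403, 0]) cube([118, 5584, 2680]);
translate([4320, 403, 0]) cube([118, 5584, 2680]);


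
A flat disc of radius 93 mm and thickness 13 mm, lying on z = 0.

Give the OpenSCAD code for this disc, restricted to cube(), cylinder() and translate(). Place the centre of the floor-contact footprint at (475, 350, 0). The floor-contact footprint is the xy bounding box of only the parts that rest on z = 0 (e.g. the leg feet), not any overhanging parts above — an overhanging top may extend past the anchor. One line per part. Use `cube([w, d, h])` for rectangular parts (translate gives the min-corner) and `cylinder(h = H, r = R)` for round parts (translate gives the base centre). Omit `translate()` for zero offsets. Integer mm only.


translate([475, 350, 0]) cylinder(h = 13, r = 93);


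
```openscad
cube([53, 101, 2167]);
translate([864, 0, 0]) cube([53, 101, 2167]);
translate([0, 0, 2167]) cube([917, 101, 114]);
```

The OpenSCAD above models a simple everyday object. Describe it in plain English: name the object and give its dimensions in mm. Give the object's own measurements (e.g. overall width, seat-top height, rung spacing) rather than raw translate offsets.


A door frame. The clear opening is 811 mm wide and 2167 mm high. Two 53 mm wide jambs, 101 mm deep, stand either side of the opening from the floor to the top of the opening. A 114 mm thick head sits across the top of both jambs, spanning the full outside width of the frame.


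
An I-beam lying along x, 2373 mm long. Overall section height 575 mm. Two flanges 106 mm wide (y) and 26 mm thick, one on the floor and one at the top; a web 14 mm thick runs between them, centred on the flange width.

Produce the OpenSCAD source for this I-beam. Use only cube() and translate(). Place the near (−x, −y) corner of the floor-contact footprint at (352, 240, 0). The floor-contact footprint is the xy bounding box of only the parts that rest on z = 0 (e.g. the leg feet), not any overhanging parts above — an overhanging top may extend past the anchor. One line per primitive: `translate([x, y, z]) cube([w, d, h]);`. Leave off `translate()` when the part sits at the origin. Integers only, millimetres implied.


translate([352, 240, 0]) cube([2373, 106, 26]);
translate([352, 286, 26]) cube([2373, 14, 523]);
translate([352, 240, 549]) cube([2373, 106, 26]);


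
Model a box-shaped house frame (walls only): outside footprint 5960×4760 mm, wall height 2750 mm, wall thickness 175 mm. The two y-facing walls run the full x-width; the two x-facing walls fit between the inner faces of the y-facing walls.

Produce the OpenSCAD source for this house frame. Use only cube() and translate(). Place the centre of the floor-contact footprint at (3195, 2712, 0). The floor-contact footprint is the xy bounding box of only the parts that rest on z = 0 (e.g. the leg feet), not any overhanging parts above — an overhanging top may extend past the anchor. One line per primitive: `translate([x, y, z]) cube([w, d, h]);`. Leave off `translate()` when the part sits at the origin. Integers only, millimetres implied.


translate([215, 332, 0]) cube([5960, 175, 2750]);
translate([215, 4917, 0]) cube([5960, 175, 2750]);
translate([215, 507, 0]) cube([175, 4410, 2750]);
translate([6000, 507, 0]) cube([175, 4410, 2750]);


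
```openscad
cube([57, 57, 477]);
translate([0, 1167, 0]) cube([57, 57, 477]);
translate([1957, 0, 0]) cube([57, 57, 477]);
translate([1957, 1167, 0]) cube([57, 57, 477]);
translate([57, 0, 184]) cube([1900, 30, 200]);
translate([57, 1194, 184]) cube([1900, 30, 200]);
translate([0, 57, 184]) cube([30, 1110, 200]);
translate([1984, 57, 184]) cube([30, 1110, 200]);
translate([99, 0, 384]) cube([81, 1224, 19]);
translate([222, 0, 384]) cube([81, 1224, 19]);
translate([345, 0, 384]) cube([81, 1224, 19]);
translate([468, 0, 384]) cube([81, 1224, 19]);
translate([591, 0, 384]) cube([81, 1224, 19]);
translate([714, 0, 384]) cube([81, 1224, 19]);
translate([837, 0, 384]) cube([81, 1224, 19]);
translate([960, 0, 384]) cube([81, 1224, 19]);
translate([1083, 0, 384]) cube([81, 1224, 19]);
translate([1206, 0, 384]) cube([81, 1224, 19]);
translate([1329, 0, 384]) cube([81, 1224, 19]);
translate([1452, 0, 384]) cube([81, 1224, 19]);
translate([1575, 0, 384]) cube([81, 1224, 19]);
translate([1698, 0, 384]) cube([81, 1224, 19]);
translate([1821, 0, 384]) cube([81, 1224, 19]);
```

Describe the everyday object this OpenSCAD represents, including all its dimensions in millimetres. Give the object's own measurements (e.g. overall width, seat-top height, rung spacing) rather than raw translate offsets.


A bed frame 2014 mm long (x) by 1224 mm wide (y). Four 57×57 mm corner posts, 477 mm tall, at the corners of the footprint. Four rails of 30 mm thickness and 200 mm height run between adjacent posts with their undersides at z = 184 mm, their outer faces flush with the outside of the frame (the two x-running rails run between the posts' inner faces; the two y-running rails run between the posts' inner faces). 15 slats, each 81 mm wide (x) and 19 mm thick, lie across the top of the two x-running rails, running the full 1224 mm width of the frame in y; along x they sit between the end posts with a 42 mm gap after the −x posts and between neighbouring slats, leaving 55 mm before the +x posts.


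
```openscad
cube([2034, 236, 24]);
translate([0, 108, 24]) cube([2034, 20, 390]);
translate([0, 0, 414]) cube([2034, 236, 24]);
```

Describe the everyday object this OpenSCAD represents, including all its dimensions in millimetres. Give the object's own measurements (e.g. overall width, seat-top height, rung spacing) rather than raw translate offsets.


An I-beam lying along x, 2034 mm long. Overall section height 438 mm. Two flanges 236 mm wide (y) and 24 mm thick, one on the floor and one at the top; a web 20 mm thick runs between them, centred on the flange width.


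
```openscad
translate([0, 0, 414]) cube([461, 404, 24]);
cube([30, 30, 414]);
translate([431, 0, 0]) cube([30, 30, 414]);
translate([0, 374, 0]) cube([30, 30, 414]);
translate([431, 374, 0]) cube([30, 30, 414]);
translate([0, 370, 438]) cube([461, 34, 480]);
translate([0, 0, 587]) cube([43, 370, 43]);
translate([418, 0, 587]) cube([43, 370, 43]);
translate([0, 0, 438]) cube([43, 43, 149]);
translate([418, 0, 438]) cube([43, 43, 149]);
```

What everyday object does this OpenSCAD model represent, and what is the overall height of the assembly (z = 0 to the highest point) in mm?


A chair. The overall height is 918 mm.

A slab on four corner posts with a tall panel at the back — a chair. The seat slab sits at z = 414 with thickness 24, and the 480 mm backrest starts at the seat top, so the overall height is 414 + 24 + 480 = 918 mm.


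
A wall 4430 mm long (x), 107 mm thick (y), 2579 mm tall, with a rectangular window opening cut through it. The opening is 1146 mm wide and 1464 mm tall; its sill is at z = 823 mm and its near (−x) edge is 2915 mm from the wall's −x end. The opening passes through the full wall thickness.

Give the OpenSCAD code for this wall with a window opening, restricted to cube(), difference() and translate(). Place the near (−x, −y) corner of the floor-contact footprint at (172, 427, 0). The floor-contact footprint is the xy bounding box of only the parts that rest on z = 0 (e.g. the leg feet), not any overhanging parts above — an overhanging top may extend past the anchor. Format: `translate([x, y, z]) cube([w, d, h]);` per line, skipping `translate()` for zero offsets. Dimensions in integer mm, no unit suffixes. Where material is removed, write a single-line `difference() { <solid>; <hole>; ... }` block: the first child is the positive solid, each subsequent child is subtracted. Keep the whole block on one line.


difference() { translate([172, 427, 0]) cube([4430, 107, 2579]); translate([3087, 427, 823]) cube([1146, 107, 1464]); }


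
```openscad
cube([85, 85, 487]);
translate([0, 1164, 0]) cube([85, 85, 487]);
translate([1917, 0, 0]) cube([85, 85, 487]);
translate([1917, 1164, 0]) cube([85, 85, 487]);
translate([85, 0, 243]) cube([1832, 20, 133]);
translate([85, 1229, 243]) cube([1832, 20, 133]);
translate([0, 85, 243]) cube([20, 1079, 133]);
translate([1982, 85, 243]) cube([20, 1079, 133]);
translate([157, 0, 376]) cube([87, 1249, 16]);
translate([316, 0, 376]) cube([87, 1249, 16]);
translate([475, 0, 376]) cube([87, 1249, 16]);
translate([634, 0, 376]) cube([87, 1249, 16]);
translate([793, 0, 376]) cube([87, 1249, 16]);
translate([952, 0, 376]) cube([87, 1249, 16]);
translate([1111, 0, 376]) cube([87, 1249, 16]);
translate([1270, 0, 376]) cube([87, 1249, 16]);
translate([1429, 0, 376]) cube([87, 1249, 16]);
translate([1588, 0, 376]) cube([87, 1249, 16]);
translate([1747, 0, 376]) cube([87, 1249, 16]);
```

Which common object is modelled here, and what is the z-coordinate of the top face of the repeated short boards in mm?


A bed frame. The slat-top height is 392 mm.

Four posts, four rails, and a row of slats — a bed frame. Slats sit on the rails at z = 243 + 133 = 376; with slat thickness 16, the top is 392 mm.


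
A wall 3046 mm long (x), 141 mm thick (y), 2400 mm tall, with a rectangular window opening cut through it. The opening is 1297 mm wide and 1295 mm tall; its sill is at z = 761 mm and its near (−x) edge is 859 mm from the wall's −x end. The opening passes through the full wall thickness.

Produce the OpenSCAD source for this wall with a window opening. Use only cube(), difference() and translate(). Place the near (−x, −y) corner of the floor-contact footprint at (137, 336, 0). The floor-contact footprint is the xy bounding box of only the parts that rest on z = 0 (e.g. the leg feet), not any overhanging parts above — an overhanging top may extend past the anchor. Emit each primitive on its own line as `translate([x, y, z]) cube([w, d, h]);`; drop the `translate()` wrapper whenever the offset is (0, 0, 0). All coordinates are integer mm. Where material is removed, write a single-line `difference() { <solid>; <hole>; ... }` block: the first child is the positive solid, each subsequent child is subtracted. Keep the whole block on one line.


difference() { translate([137, 336, 0]) cube([3046, 141, 2400]); translate([996, 336, 761]) cube([1297, 141, 1295]); }


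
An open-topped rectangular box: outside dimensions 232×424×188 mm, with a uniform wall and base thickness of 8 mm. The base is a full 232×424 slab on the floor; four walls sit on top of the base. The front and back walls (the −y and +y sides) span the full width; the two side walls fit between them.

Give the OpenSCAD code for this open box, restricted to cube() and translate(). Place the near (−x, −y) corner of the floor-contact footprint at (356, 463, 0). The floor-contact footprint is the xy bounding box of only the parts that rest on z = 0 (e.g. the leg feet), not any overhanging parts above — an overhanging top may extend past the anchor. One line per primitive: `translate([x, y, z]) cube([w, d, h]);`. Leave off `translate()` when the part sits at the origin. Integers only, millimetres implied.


translate([356, 463, 0]) cube([232, 424, 8]);
translate([356, 463, 8]) cube([232, 8, 180]);
translate([356, 879, 8]) cube([232, 8, 180]);
translate([356, 471, 8]) cube([8, 408, 180]);
translate([580, 471, 8]) cube([8, 408, 180]);


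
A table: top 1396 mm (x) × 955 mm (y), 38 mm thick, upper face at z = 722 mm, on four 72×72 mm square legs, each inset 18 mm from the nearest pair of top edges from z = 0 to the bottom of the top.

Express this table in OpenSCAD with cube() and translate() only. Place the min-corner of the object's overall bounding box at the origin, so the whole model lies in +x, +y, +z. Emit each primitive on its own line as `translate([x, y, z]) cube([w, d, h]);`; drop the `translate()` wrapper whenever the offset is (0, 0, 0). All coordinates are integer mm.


// leg_h = 722 - 38 = 684
translate([0, 0, 684]) cube([1396, 955, 38]);
translate([18, 18, 0]) cube([72, 72, 684]);
translate([1306, 18, 0]) cube([72, 72, 684]);
translate([18, 865, 0]) cube([72, 72, 684]);
translate([1306, 865, 0]) cube([72, 72, 684]);


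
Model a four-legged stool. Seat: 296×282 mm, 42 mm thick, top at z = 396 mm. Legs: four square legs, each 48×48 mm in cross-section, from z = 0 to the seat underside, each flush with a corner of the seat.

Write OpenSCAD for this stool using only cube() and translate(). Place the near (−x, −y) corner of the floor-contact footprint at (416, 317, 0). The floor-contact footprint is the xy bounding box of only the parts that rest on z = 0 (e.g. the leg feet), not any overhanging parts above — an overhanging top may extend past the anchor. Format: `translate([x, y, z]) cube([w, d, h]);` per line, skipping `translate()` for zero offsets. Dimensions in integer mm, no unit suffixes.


translate([416, 317, 354]) cube([296, 282, 42]);
translate([416, 317, 0]) cube([48, 48, 354]);
translate([664, 317, 0]) cube([48, 48, 354]);
translate([416, 551, 0]) cube([48, 48, 354]);
translate([664, 551, 0]) cube([48, 48, 354]);


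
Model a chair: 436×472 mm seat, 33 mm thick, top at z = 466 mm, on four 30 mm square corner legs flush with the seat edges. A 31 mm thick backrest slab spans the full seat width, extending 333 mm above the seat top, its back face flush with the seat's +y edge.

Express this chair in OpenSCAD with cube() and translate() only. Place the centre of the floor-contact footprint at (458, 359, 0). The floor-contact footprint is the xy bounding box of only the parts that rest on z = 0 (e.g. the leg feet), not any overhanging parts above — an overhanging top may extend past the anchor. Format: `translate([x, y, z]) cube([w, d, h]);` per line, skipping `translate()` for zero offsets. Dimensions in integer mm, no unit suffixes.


// leg_h = 466 - 33 = 433
translate([240, 123, 433]) cube([436, 472, 33]);
translate([240, 123, 0]) cube([30, 30, 433]);
translate([646, 123, 0]) cube([30, 30, 433]);
translate([240, 565, 0]) cube([30, 30, 433]);
translate([646, 565, 0]) cube([30, 30, 433]);
translate([240, 564, 466]) cube([436, 31, 333]);


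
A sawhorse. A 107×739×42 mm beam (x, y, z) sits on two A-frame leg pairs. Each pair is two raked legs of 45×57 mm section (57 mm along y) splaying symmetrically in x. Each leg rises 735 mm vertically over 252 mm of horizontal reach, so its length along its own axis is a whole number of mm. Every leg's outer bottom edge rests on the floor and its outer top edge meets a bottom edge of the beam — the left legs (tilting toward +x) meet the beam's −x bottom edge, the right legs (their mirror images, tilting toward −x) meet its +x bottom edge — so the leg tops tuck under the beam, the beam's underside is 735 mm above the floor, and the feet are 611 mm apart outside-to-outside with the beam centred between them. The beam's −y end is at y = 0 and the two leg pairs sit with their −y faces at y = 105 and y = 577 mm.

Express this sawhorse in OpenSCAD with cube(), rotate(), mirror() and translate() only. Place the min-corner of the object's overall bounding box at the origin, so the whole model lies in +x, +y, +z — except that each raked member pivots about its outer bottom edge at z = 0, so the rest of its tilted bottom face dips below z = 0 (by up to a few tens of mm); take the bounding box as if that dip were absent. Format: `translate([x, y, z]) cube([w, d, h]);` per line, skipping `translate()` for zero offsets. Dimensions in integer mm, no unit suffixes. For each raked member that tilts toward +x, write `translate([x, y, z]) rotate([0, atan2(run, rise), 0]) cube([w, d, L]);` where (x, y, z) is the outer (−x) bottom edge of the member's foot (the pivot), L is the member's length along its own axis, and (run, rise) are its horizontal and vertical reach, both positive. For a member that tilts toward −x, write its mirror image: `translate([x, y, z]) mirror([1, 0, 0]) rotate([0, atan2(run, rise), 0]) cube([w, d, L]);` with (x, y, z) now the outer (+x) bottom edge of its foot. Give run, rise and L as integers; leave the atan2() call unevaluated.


translate([252, 0, 735]) cube([107, 739, 42]);
translate([0, 105, 0]) rotate([0, atan2(252, 735), 0]) cube([45, 57, 777]);
translate([611, 105, 0]) mirror([1, 0, 0]) rotate([0, atan2(252, 735), 0]) cube([45, 57, 777]);
translate([0, 577, 0]) rotate([0, atan2(252, 735), 0]) cube([45, 57, 777]);
translate([611, 577, 0]) mirror([1, 0, 0]) rotate([0, atan2(252, 735), 0]) cube([45, 57, 777]);


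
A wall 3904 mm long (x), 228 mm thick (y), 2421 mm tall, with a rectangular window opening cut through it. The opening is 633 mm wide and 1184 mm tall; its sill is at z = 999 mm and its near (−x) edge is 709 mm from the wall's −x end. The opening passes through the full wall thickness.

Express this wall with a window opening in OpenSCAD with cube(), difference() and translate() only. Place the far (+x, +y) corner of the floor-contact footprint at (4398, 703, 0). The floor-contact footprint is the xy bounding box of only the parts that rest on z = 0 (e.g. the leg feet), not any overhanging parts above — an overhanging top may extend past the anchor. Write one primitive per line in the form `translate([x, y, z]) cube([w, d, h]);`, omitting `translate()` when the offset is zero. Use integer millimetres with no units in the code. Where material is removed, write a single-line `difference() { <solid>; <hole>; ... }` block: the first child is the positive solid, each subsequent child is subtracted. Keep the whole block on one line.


difference() { translate([494, 475, 0]) cube([3904, 228, 2421]); translate([1203, 475, 999]) cube([633, 228, 1184]); }


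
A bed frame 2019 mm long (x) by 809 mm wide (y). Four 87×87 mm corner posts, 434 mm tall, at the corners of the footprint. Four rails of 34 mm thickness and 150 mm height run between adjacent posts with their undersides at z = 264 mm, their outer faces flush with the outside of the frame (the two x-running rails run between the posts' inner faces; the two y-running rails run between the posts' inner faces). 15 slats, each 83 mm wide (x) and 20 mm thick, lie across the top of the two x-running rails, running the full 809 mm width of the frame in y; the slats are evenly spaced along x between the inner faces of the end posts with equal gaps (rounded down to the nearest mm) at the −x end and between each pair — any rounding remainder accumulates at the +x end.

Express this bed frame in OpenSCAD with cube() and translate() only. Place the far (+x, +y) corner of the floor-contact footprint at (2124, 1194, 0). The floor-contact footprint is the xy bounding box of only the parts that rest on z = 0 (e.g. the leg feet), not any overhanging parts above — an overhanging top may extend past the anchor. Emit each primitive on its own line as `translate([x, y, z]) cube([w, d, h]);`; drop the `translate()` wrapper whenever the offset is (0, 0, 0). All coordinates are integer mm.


translate([105, 385, 0]) cube([87, 87, 434]);
translate([105, 1107, 0]) cube([87, 87, 434]);
translate([2037, 385, 0]) cube([87, 87, 434]);
translate([2037, 1107, 0]) cube([87, 87, 434]);
translate([192, 385, 264]) cube([1845, 34, 150]);
translate([192, 1160, 264]) cube([1845, 34, 150]);
translate([105, 472, 264]) cube([34, 635, 150]);
translate([2090, 472, 264]) cube([34, 635, 150]);
translate([229, 385, 414]) cube([83, 809, 20]);
translate([349, 385, 414]) cube([83, 809, 20]);
translate([469, 385, 414]) cube([83, 809, 20]);
translate([589, 385, 414]) cube([83, 809, 20]);
translate([709, 385, 414]) cube([83, 809, 20]);
translate([829, 385, 414]) cube([83, 809, 20]);
translate([949, 385, 414]) cube([83, 809, 20]);
translate([1069, 385, 414]) cube([83, 809, 20]);
translate([1189, 385, 414]) cube([83, 809, 20]);
translate([1309, 385, 414]) cube([83, 809, 20]);
translate([1429, 385, 414]) cube([83, 809, 20]);
translate([1549, 385, 414]) cube([83, 809, 20]);
translate([1669, 385, 414]) cube([83, 809, 20]);
translate([1789, 385, 414]) cube([83, 809, 20]);
translate([1909, 385, 414]) cube([83, 809, 20]);


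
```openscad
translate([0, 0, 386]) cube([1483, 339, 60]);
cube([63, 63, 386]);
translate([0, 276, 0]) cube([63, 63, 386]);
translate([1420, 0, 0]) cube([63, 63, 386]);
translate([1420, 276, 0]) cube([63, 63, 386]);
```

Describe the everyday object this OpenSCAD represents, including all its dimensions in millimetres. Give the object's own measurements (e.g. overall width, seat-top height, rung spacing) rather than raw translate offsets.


A bench: a 1483×339 mm seat slab, 60 mm thick, top at z = 446 mm, on four 63×63 mm square legs flush with the seat corners and standing on z = 0.


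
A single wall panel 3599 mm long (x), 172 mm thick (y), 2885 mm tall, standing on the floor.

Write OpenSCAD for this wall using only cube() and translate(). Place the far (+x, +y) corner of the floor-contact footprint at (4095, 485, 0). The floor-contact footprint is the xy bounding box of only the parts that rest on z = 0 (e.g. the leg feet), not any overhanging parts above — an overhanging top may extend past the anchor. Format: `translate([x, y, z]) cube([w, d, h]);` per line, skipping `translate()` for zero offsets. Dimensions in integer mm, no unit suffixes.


translate([496, 313, 0]) cube([3599, 172, 2885]);


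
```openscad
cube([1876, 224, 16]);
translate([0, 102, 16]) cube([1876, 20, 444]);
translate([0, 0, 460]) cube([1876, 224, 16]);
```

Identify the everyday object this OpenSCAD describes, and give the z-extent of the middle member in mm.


An I-beam. The web height is 444 mm.

Two wide flanges with a thin centred web — an I-beam. Overall 476 mm minus two 16 mm flanges gives a web of 476 − 2·16 = 444 mm.


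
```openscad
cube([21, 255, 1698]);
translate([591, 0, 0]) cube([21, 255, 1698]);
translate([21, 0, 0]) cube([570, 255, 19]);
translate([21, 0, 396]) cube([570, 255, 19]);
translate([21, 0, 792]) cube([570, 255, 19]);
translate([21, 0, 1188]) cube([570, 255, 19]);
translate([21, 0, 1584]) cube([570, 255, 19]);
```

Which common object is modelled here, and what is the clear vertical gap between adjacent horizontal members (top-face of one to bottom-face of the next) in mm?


A bookshelf. The clear shelf gap is 377 mm.

Two tall side panels with 5 horizontal boards between them — a bookshelf. The first two shelf undersides are at z = 0 and z = 396; with shelf thickness 19, the clear gap is 396 − 0 − 19 = 377 mm.


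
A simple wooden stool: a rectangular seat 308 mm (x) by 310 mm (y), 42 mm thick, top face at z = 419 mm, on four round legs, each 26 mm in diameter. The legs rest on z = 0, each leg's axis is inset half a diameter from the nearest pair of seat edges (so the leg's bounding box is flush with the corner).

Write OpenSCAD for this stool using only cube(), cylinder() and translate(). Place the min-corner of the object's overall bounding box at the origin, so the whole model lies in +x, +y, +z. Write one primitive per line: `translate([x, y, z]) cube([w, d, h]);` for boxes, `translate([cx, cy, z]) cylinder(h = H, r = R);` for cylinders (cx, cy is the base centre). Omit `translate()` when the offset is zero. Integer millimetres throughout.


translate([0, 0, 377]) cube([308, 310, 42]);
translate([13, 13, 0]) cylinder(h = 377, r = 13);
translate([295, 13, 0]) cylinder(h = 377, r = 13);
translate([13, 297, 0]) cylinder(h = 377, r = 13);
translate([295, 297, 0]) cylinder(h = 377, r = 13);
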